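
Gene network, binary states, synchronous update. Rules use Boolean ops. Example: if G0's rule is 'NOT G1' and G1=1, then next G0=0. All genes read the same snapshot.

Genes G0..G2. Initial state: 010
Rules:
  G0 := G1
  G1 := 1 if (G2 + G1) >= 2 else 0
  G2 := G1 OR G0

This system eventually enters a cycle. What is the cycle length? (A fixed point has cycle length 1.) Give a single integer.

Step 0: 010
Step 1: G0=G1=1 G1=(0+1>=2)=0 G2=G1|G0=1|0=1 -> 101
Step 2: G0=G1=0 G1=(1+0>=2)=0 G2=G1|G0=0|1=1 -> 001
Step 3: G0=G1=0 G1=(1+0>=2)=0 G2=G1|G0=0|0=0 -> 000
Step 4: G0=G1=0 G1=(0+0>=2)=0 G2=G1|G0=0|0=0 -> 000
State from step 4 equals state from step 3 -> cycle length 1

Answer: 1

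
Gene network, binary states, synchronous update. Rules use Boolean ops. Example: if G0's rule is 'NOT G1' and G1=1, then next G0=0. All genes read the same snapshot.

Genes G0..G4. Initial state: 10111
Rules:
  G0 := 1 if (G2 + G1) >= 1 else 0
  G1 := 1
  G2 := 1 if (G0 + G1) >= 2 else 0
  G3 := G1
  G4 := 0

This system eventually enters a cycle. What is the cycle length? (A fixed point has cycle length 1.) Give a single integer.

Step 0: 10111
Step 1: G0=(1+0>=1)=1 G1=1(const) G2=(1+0>=2)=0 G3=G1=0 G4=0(const) -> 11000
Step 2: G0=(0+1>=1)=1 G1=1(const) G2=(1+1>=2)=1 G3=G1=1 G4=0(const) -> 11110
Step 3: G0=(1+1>=1)=1 G1=1(const) G2=(1+1>=2)=1 G3=G1=1 G4=0(const) -> 11110
State from step 3 equals state from step 2 -> cycle length 1

Answer: 1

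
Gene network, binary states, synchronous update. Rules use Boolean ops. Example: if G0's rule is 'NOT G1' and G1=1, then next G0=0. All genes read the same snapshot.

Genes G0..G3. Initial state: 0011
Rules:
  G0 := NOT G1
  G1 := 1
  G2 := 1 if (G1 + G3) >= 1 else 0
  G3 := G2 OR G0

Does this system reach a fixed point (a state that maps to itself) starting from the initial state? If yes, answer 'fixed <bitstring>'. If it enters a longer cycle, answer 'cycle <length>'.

Step 0: 0011
Step 1: G0=NOT G1=NOT 0=1 G1=1(const) G2=(0+1>=1)=1 G3=G2|G0=1|0=1 -> 1111
Step 2: G0=NOT G1=NOT 1=0 G1=1(const) G2=(1+1>=1)=1 G3=G2|G0=1|1=1 -> 0111
Step 3: G0=NOT G1=NOT 1=0 G1=1(const) G2=(1+1>=1)=1 G3=G2|G0=1|0=1 -> 0111
Fixed point reached at step 2: 0111

Answer: fixed 0111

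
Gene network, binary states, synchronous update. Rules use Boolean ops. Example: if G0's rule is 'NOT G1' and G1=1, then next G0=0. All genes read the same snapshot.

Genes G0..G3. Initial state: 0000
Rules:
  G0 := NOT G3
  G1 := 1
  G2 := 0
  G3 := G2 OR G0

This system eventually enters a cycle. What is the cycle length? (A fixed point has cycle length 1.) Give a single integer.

Step 0: 0000
Step 1: G0=NOT G3=NOT 0=1 G1=1(const) G2=0(const) G3=G2|G0=0|0=0 -> 1100
Step 2: G0=NOT G3=NOT 0=1 G1=1(const) G2=0(const) G3=G2|G0=0|1=1 -> 1101
Step 3: G0=NOT G3=NOT 1=0 G1=1(const) G2=0(const) G3=G2|G0=0|1=1 -> 0101
Step 4: G0=NOT G3=NOT 1=0 G1=1(const) G2=0(const) G3=G2|G0=0|0=0 -> 0100
Step 5: G0=NOT G3=NOT 0=1 G1=1(const) G2=0(const) G3=G2|G0=0|0=0 -> 1100
State from step 5 equals state from step 1 -> cycle length 4

Answer: 4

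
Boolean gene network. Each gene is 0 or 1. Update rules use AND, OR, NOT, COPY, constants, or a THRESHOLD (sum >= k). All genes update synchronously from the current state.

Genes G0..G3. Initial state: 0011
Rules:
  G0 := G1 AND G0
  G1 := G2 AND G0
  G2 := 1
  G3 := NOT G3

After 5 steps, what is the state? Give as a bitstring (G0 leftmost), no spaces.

Step 1: G0=G1&G0=0&0=0 G1=G2&G0=1&0=0 G2=1(const) G3=NOT G3=NOT 1=0 -> 0010
Step 2: G0=G1&G0=0&0=0 G1=G2&G0=1&0=0 G2=1(const) G3=NOT G3=NOT 0=1 -> 0011
Step 3: G0=G1&G0=0&0=0 G1=G2&G0=1&0=0 G2=1(const) G3=NOT G3=NOT 1=0 -> 0010
Step 4: G0=G1&G0=0&0=0 G1=G2&G0=1&0=0 G2=1(const) G3=NOT G3=NOT 0=1 -> 0011
Step 5: G0=G1&G0=0&0=0 G1=G2&G0=1&0=0 G2=1(const) G3=NOT G3=NOT 1=0 -> 0010

0010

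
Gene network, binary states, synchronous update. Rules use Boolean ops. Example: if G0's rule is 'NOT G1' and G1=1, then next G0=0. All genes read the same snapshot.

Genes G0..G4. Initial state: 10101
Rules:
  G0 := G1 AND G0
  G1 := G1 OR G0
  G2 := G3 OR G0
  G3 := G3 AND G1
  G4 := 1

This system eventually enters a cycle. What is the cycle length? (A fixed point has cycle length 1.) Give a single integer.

Step 0: 10101
Step 1: G0=G1&G0=0&1=0 G1=G1|G0=0|1=1 G2=G3|G0=0|1=1 G3=G3&G1=0&0=0 G4=1(const) -> 01101
Step 2: G0=G1&G0=1&0=0 G1=G1|G0=1|0=1 G2=G3|G0=0|0=0 G3=G3&G1=0&1=0 G4=1(const) -> 01001
Step 3: G0=G1&G0=1&0=0 G1=G1|G0=1|0=1 G2=G3|G0=0|0=0 G3=G3&G1=0&1=0 G4=1(const) -> 01001
State from step 3 equals state from step 2 -> cycle length 1

Answer: 1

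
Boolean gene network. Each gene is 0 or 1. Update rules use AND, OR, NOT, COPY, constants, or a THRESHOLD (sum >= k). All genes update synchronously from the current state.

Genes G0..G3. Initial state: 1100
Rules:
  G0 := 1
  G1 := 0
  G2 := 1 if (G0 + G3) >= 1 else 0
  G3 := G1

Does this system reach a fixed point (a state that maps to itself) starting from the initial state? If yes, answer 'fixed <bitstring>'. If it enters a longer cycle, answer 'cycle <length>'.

Answer: fixed 1010

Derivation:
Step 0: 1100
Step 1: G0=1(const) G1=0(const) G2=(1+0>=1)=1 G3=G1=1 -> 1011
Step 2: G0=1(const) G1=0(const) G2=(1+1>=1)=1 G3=G1=0 -> 1010
Step 3: G0=1(const) G1=0(const) G2=(1+0>=1)=1 G3=G1=0 -> 1010
Fixed point reached at step 2: 1010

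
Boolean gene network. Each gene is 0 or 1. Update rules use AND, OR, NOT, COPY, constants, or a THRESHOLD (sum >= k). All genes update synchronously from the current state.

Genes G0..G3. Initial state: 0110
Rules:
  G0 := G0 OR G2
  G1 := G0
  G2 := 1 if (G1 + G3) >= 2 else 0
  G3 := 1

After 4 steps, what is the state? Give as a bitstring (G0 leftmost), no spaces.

Step 1: G0=G0|G2=0|1=1 G1=G0=0 G2=(1+0>=2)=0 G3=1(const) -> 1001
Step 2: G0=G0|G2=1|0=1 G1=G0=1 G2=(0+1>=2)=0 G3=1(const) -> 1101
Step 3: G0=G0|G2=1|0=1 G1=G0=1 G2=(1+1>=2)=1 G3=1(const) -> 1111
Step 4: G0=G0|G2=1|1=1 G1=G0=1 G2=(1+1>=2)=1 G3=1(const) -> 1111

1111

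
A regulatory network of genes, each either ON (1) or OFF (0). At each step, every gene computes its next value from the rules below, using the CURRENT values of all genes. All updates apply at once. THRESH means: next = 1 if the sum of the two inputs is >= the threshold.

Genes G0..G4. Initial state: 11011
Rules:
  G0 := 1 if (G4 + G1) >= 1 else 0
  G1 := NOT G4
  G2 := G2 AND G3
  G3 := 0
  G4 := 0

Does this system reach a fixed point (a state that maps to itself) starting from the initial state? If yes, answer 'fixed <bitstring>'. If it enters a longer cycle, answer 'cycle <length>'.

Step 0: 11011
Step 1: G0=(1+1>=1)=1 G1=NOT G4=NOT 1=0 G2=G2&G3=0&1=0 G3=0(const) G4=0(const) -> 10000
Step 2: G0=(0+0>=1)=0 G1=NOT G4=NOT 0=1 G2=G2&G3=0&0=0 G3=0(const) G4=0(const) -> 01000
Step 3: G0=(0+1>=1)=1 G1=NOT G4=NOT 0=1 G2=G2&G3=0&0=0 G3=0(const) G4=0(const) -> 11000
Step 4: G0=(0+1>=1)=1 G1=NOT G4=NOT 0=1 G2=G2&G3=0&0=0 G3=0(const) G4=0(const) -> 11000
Fixed point reached at step 3: 11000

Answer: fixed 11000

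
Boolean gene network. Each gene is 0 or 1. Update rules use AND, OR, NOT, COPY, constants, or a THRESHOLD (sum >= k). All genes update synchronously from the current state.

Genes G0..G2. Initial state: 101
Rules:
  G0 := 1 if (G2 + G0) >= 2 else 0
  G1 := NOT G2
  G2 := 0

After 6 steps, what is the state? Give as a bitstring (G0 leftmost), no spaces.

Step 1: G0=(1+1>=2)=1 G1=NOT G2=NOT 1=0 G2=0(const) -> 100
Step 2: G0=(0+1>=2)=0 G1=NOT G2=NOT 0=1 G2=0(const) -> 010
Step 3: G0=(0+0>=2)=0 G1=NOT G2=NOT 0=1 G2=0(const) -> 010
Step 4: G0=(0+0>=2)=0 G1=NOT G2=NOT 0=1 G2=0(const) -> 010
Step 5: G0=(0+0>=2)=0 G1=NOT G2=NOT 0=1 G2=0(const) -> 010
Step 6: G0=(0+0>=2)=0 G1=NOT G2=NOT 0=1 G2=0(const) -> 010

010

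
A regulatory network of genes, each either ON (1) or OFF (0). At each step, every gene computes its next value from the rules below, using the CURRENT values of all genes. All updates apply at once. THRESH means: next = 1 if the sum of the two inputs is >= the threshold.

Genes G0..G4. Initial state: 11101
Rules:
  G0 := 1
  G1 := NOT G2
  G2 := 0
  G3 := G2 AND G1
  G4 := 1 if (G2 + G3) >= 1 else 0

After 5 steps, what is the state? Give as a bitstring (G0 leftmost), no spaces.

Step 1: G0=1(const) G1=NOT G2=NOT 1=0 G2=0(const) G3=G2&G1=1&1=1 G4=(1+0>=1)=1 -> 10011
Step 2: G0=1(const) G1=NOT G2=NOT 0=1 G2=0(const) G3=G2&G1=0&0=0 G4=(0+1>=1)=1 -> 11001
Step 3: G0=1(const) G1=NOT G2=NOT 0=1 G2=0(const) G3=G2&G1=0&1=0 G4=(0+0>=1)=0 -> 11000
Step 4: G0=1(const) G1=NOT G2=NOT 0=1 G2=0(const) G3=G2&G1=0&1=0 G4=(0+0>=1)=0 -> 11000
Step 5: G0=1(const) G1=NOT G2=NOT 0=1 G2=0(const) G3=G2&G1=0&1=0 G4=(0+0>=1)=0 -> 11000

11000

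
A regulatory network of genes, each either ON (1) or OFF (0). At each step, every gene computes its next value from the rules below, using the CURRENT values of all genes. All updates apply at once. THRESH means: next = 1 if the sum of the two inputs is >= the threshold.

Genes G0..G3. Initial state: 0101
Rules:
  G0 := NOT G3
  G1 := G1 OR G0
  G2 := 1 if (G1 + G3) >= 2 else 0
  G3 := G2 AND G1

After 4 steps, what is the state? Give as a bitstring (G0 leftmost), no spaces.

Step 1: G0=NOT G3=NOT 1=0 G1=G1|G0=1|0=1 G2=(1+1>=2)=1 G3=G2&G1=0&1=0 -> 0110
Step 2: G0=NOT G3=NOT 0=1 G1=G1|G0=1|0=1 G2=(1+0>=2)=0 G3=G2&G1=1&1=1 -> 1101
Step 3: G0=NOT G3=NOT 1=0 G1=G1|G0=1|1=1 G2=(1+1>=2)=1 G3=G2&G1=0&1=0 -> 0110
Step 4: G0=NOT G3=NOT 0=1 G1=G1|G0=1|0=1 G2=(1+0>=2)=0 G3=G2&G1=1&1=1 -> 1101

1101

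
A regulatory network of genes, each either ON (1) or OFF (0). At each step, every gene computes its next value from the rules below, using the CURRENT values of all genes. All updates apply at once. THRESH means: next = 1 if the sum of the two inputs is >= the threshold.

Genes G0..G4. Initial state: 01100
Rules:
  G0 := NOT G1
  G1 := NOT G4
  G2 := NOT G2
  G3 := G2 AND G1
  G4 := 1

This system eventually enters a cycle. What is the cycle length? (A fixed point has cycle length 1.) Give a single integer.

Step 0: 01100
Step 1: G0=NOT G1=NOT 1=0 G1=NOT G4=NOT 0=1 G2=NOT G2=NOT 1=0 G3=G2&G1=1&1=1 G4=1(const) -> 01011
Step 2: G0=NOT G1=NOT 1=0 G1=NOT G4=NOT 1=0 G2=NOT G2=NOT 0=1 G3=G2&G1=0&1=0 G4=1(const) -> 00101
Step 3: G0=NOT G1=NOT 0=1 G1=NOT G4=NOT 1=0 G2=NOT G2=NOT 1=0 G3=G2&G1=1&0=0 G4=1(const) -> 10001
Step 4: G0=NOT G1=NOT 0=1 G1=NOT G4=NOT 1=0 G2=NOT G2=NOT 0=1 G3=G2&G1=0&0=0 G4=1(const) -> 10101
Step 5: G0=NOT G1=NOT 0=1 G1=NOT G4=NOT 1=0 G2=NOT G2=NOT 1=0 G3=G2&G1=1&0=0 G4=1(const) -> 10001
State from step 5 equals state from step 3 -> cycle length 2

Answer: 2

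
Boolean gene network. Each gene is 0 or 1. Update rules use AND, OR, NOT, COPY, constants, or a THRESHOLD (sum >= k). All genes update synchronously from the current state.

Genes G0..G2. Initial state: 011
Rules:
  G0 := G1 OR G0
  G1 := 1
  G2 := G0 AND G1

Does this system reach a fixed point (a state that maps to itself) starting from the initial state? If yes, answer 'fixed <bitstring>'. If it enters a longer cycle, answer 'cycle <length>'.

Step 0: 011
Step 1: G0=G1|G0=1|0=1 G1=1(const) G2=G0&G1=0&1=0 -> 110
Step 2: G0=G1|G0=1|1=1 G1=1(const) G2=G0&G1=1&1=1 -> 111
Step 3: G0=G1|G0=1|1=1 G1=1(const) G2=G0&G1=1&1=1 -> 111
Fixed point reached at step 2: 111

Answer: fixed 111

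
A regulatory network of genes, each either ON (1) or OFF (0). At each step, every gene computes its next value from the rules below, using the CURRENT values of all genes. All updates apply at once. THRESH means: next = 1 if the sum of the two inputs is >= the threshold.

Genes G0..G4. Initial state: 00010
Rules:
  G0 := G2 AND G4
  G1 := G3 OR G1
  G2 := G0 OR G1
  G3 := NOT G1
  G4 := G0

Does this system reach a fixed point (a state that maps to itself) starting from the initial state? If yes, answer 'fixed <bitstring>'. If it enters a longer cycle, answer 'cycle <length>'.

Step 0: 00010
Step 1: G0=G2&G4=0&0=0 G1=G3|G1=1|0=1 G2=G0|G1=0|0=0 G3=NOT G1=NOT 0=1 G4=G0=0 -> 01010
Step 2: G0=G2&G4=0&0=0 G1=G3|G1=1|1=1 G2=G0|G1=0|1=1 G3=NOT G1=NOT 1=0 G4=G0=0 -> 01100
Step 3: G0=G2&G4=1&0=0 G1=G3|G1=0|1=1 G2=G0|G1=0|1=1 G3=NOT G1=NOT 1=0 G4=G0=0 -> 01100
Fixed point reached at step 2: 01100

Answer: fixed 01100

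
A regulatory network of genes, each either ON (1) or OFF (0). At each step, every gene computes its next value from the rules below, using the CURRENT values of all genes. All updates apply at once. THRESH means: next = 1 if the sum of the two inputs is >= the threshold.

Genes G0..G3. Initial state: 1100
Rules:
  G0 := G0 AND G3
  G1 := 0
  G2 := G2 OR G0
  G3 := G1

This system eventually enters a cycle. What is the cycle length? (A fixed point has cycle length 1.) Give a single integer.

Answer: 1

Derivation:
Step 0: 1100
Step 1: G0=G0&G3=1&0=0 G1=0(const) G2=G2|G0=0|1=1 G3=G1=1 -> 0011
Step 2: G0=G0&G3=0&1=0 G1=0(const) G2=G2|G0=1|0=1 G3=G1=0 -> 0010
Step 3: G0=G0&G3=0&0=0 G1=0(const) G2=G2|G0=1|0=1 G3=G1=0 -> 0010
State from step 3 equals state from step 2 -> cycle length 1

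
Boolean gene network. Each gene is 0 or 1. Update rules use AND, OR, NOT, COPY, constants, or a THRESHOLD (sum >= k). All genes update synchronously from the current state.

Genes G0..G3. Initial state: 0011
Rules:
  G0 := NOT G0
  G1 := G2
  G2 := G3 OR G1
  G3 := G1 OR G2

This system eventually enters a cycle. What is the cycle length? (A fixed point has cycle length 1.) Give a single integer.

Answer: 2

Derivation:
Step 0: 0011
Step 1: G0=NOT G0=NOT 0=1 G1=G2=1 G2=G3|G1=1|0=1 G3=G1|G2=0|1=1 -> 1111
Step 2: G0=NOT G0=NOT 1=0 G1=G2=1 G2=G3|G1=1|1=1 G3=G1|G2=1|1=1 -> 0111
Step 3: G0=NOT G0=NOT 0=1 G1=G2=1 G2=G3|G1=1|1=1 G3=G1|G2=1|1=1 -> 1111
State from step 3 equals state from step 1 -> cycle length 2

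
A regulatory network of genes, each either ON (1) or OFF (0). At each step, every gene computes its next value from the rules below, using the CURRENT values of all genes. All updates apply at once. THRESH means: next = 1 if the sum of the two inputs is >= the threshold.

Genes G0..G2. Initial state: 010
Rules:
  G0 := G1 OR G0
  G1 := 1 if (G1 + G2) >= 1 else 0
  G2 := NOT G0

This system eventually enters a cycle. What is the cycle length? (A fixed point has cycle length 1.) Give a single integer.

Answer: 1

Derivation:
Step 0: 010
Step 1: G0=G1|G0=1|0=1 G1=(1+0>=1)=1 G2=NOT G0=NOT 0=1 -> 111
Step 2: G0=G1|G0=1|1=1 G1=(1+1>=1)=1 G2=NOT G0=NOT 1=0 -> 110
Step 3: G0=G1|G0=1|1=1 G1=(1+0>=1)=1 G2=NOT G0=NOT 1=0 -> 110
State from step 3 equals state from step 2 -> cycle length 1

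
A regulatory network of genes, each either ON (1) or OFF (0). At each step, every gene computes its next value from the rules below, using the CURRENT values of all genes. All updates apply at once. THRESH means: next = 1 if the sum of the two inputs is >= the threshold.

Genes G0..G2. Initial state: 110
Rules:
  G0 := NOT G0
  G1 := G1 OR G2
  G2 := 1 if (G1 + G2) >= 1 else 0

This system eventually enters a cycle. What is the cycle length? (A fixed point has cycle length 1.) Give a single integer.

Answer: 2

Derivation:
Step 0: 110
Step 1: G0=NOT G0=NOT 1=0 G1=G1|G2=1|0=1 G2=(1+0>=1)=1 -> 011
Step 2: G0=NOT G0=NOT 0=1 G1=G1|G2=1|1=1 G2=(1+1>=1)=1 -> 111
Step 3: G0=NOT G0=NOT 1=0 G1=G1|G2=1|1=1 G2=(1+1>=1)=1 -> 011
State from step 3 equals state from step 1 -> cycle length 2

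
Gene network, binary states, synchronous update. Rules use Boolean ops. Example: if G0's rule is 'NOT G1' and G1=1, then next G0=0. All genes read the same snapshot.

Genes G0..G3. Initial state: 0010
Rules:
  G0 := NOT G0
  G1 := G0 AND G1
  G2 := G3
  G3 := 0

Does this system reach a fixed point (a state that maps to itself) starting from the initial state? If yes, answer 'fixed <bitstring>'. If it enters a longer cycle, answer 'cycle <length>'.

Step 0: 0010
Step 1: G0=NOT G0=NOT 0=1 G1=G0&G1=0&0=0 G2=G3=0 G3=0(const) -> 1000
Step 2: G0=NOT G0=NOT 1=0 G1=G0&G1=1&0=0 G2=G3=0 G3=0(const) -> 0000
Step 3: G0=NOT G0=NOT 0=1 G1=G0&G1=0&0=0 G2=G3=0 G3=0(const) -> 1000
Cycle of length 2 starting at step 1 -> no fixed point

Answer: cycle 2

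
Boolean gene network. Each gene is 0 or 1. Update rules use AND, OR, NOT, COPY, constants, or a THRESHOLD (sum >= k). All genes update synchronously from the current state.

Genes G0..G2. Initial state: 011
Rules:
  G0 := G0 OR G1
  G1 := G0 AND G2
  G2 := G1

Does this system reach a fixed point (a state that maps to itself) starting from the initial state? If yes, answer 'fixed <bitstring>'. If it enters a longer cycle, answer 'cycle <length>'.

Answer: cycle 2

Derivation:
Step 0: 011
Step 1: G0=G0|G1=0|1=1 G1=G0&G2=0&1=0 G2=G1=1 -> 101
Step 2: G0=G0|G1=1|0=1 G1=G0&G2=1&1=1 G2=G1=0 -> 110
Step 3: G0=G0|G1=1|1=1 G1=G0&G2=1&0=0 G2=G1=1 -> 101
Cycle of length 2 starting at step 1 -> no fixed point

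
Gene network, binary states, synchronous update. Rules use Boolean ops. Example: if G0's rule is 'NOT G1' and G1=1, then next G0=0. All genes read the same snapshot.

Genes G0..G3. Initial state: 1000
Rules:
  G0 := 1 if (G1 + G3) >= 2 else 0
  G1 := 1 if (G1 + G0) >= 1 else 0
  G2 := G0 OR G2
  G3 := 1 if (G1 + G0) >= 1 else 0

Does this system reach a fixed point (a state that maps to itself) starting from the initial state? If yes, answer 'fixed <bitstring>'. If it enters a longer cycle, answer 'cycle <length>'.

Step 0: 1000
Step 1: G0=(0+0>=2)=0 G1=(0+1>=1)=1 G2=G0|G2=1|0=1 G3=(0+1>=1)=1 -> 0111
Step 2: G0=(1+1>=2)=1 G1=(1+0>=1)=1 G2=G0|G2=0|1=1 G3=(1+0>=1)=1 -> 1111
Step 3: G0=(1+1>=2)=1 G1=(1+1>=1)=1 G2=G0|G2=1|1=1 G3=(1+1>=1)=1 -> 1111
Fixed point reached at step 2: 1111

Answer: fixed 1111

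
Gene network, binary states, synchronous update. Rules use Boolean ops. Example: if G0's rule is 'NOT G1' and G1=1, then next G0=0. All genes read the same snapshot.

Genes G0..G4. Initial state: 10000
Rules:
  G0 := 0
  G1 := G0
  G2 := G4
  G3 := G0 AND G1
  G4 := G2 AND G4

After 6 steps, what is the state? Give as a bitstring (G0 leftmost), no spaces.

Step 1: G0=0(const) G1=G0=1 G2=G4=0 G3=G0&G1=1&0=0 G4=G2&G4=0&0=0 -> 01000
Step 2: G0=0(const) G1=G0=0 G2=G4=0 G3=G0&G1=0&1=0 G4=G2&G4=0&0=0 -> 00000
Step 3: G0=0(const) G1=G0=0 G2=G4=0 G3=G0&G1=0&0=0 G4=G2&G4=0&0=0 -> 00000
Step 4: G0=0(const) G1=G0=0 G2=G4=0 G3=G0&G1=0&0=0 G4=G2&G4=0&0=0 -> 00000
Step 5: G0=0(const) G1=G0=0 G2=G4=0 G3=G0&G1=0&0=0 G4=G2&G4=0&0=0 -> 00000
Step 6: G0=0(const) G1=G0=0 G2=G4=0 G3=G0&G1=0&0=0 G4=G2&G4=0&0=0 -> 00000

00000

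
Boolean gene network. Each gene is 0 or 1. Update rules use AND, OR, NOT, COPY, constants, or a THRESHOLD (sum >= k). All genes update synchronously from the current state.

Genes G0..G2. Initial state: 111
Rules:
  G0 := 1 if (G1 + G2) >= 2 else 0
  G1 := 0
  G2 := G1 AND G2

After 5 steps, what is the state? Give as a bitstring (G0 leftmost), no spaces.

Step 1: G0=(1+1>=2)=1 G1=0(const) G2=G1&G2=1&1=1 -> 101
Step 2: G0=(0+1>=2)=0 G1=0(const) G2=G1&G2=0&1=0 -> 000
Step 3: G0=(0+0>=2)=0 G1=0(const) G2=G1&G2=0&0=0 -> 000
Step 4: G0=(0+0>=2)=0 G1=0(const) G2=G1&G2=0&0=0 -> 000
Step 5: G0=(0+0>=2)=0 G1=0(const) G2=G1&G2=0&0=0 -> 000

000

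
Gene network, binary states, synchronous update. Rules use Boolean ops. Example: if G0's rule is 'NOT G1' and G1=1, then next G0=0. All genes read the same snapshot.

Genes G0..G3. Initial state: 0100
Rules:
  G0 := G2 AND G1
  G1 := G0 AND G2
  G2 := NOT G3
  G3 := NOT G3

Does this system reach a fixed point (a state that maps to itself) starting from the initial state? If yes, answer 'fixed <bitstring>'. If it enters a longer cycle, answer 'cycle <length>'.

Answer: cycle 2

Derivation:
Step 0: 0100
Step 1: G0=G2&G1=0&1=0 G1=G0&G2=0&0=0 G2=NOT G3=NOT 0=1 G3=NOT G3=NOT 0=1 -> 0011
Step 2: G0=G2&G1=1&0=0 G1=G0&G2=0&1=0 G2=NOT G3=NOT 1=0 G3=NOT G3=NOT 1=0 -> 0000
Step 3: G0=G2&G1=0&0=0 G1=G0&G2=0&0=0 G2=NOT G3=NOT 0=1 G3=NOT G3=NOT 0=1 -> 0011
Cycle of length 2 starting at step 1 -> no fixed point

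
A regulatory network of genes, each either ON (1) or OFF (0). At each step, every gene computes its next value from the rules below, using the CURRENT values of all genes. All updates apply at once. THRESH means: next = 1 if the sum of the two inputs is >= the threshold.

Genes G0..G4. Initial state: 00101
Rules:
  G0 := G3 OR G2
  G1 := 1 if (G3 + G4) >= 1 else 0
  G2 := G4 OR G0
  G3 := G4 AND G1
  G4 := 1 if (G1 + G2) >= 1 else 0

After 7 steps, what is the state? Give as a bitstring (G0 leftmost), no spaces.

Step 1: G0=G3|G2=0|1=1 G1=(0+1>=1)=1 G2=G4|G0=1|0=1 G3=G4&G1=1&0=0 G4=(0+1>=1)=1 -> 11101
Step 2: G0=G3|G2=0|1=1 G1=(0+1>=1)=1 G2=G4|G0=1|1=1 G3=G4&G1=1&1=1 G4=(1+1>=1)=1 -> 11111
Step 3: G0=G3|G2=1|1=1 G1=(1+1>=1)=1 G2=G4|G0=1|1=1 G3=G4&G1=1&1=1 G4=(1+1>=1)=1 -> 11111
Step 4: G0=G3|G2=1|1=1 G1=(1+1>=1)=1 G2=G4|G0=1|1=1 G3=G4&G1=1&1=1 G4=(1+1>=1)=1 -> 11111
Step 5: G0=G3|G2=1|1=1 G1=(1+1>=1)=1 G2=G4|G0=1|1=1 G3=G4&G1=1&1=1 G4=(1+1>=1)=1 -> 11111
Step 6: G0=G3|G2=1|1=1 G1=(1+1>=1)=1 G2=G4|G0=1|1=1 G3=G4&G1=1&1=1 G4=(1+1>=1)=1 -> 11111
Step 7: G0=G3|G2=1|1=1 G1=(1+1>=1)=1 G2=G4|G0=1|1=1 G3=G4&G1=1&1=1 G4=(1+1>=1)=1 -> 11111

11111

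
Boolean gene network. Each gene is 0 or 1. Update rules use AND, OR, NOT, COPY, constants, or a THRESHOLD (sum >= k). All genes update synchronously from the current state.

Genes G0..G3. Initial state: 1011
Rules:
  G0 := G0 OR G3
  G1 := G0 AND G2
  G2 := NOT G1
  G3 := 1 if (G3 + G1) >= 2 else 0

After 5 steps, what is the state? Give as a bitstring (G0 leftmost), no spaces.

Step 1: G0=G0|G3=1|1=1 G1=G0&G2=1&1=1 G2=NOT G1=NOT 0=1 G3=(1+0>=2)=0 -> 1110
Step 2: G0=G0|G3=1|0=1 G1=G0&G2=1&1=1 G2=NOT G1=NOT 1=0 G3=(0+1>=2)=0 -> 1100
Step 3: G0=G0|G3=1|0=1 G1=G0&G2=1&0=0 G2=NOT G1=NOT 1=0 G3=(0+1>=2)=0 -> 1000
Step 4: G0=G0|G3=1|0=1 G1=G0&G2=1&0=0 G2=NOT G1=NOT 0=1 G3=(0+0>=2)=0 -> 1010
Step 5: G0=G0|G3=1|0=1 G1=G0&G2=1&1=1 G2=NOT G1=NOT 0=1 G3=(0+0>=2)=0 -> 1110

1110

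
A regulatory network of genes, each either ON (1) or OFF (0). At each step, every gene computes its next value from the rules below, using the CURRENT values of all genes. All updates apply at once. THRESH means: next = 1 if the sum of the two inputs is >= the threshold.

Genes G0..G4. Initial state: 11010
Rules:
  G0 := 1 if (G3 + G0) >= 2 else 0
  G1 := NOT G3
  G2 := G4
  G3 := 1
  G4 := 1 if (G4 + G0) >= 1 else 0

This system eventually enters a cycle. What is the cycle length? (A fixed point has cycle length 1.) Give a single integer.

Step 0: 11010
Step 1: G0=(1+1>=2)=1 G1=NOT G3=NOT 1=0 G2=G4=0 G3=1(const) G4=(0+1>=1)=1 -> 10011
Step 2: G0=(1+1>=2)=1 G1=NOT G3=NOT 1=0 G2=G4=1 G3=1(const) G4=(1+1>=1)=1 -> 10111
Step 3: G0=(1+1>=2)=1 G1=NOT G3=NOT 1=0 G2=G4=1 G3=1(const) G4=(1+1>=1)=1 -> 10111
State from step 3 equals state from step 2 -> cycle length 1

Answer: 1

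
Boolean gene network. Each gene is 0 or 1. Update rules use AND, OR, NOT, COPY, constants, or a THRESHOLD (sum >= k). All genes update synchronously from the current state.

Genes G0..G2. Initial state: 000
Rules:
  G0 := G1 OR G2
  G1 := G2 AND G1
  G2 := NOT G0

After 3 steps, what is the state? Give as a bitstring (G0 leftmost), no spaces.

Step 1: G0=G1|G2=0|0=0 G1=G2&G1=0&0=0 G2=NOT G0=NOT 0=1 -> 001
Step 2: G0=G1|G2=0|1=1 G1=G2&G1=1&0=0 G2=NOT G0=NOT 0=1 -> 101
Step 3: G0=G1|G2=0|1=1 G1=G2&G1=1&0=0 G2=NOT G0=NOT 1=0 -> 100

100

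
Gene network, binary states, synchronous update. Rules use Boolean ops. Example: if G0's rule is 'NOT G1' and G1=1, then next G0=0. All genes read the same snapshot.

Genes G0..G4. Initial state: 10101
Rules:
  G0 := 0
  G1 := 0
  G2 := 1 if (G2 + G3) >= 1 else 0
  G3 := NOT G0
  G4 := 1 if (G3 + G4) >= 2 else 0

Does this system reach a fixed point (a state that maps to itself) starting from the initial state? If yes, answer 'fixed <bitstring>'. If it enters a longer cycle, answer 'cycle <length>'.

Answer: fixed 00110

Derivation:
Step 0: 10101
Step 1: G0=0(const) G1=0(const) G2=(1+0>=1)=1 G3=NOT G0=NOT 1=0 G4=(0+1>=2)=0 -> 00100
Step 2: G0=0(const) G1=0(const) G2=(1+0>=1)=1 G3=NOT G0=NOT 0=1 G4=(0+0>=2)=0 -> 00110
Step 3: G0=0(const) G1=0(const) G2=(1+1>=1)=1 G3=NOT G0=NOT 0=1 G4=(1+0>=2)=0 -> 00110
Fixed point reached at step 2: 00110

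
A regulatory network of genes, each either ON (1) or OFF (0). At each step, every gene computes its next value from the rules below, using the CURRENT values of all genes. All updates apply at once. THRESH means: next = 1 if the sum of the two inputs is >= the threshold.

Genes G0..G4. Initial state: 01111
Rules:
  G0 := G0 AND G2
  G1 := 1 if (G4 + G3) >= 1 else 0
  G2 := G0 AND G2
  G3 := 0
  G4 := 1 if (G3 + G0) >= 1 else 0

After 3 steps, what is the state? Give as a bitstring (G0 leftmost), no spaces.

Step 1: G0=G0&G2=0&1=0 G1=(1+1>=1)=1 G2=G0&G2=0&1=0 G3=0(const) G4=(1+0>=1)=1 -> 01001
Step 2: G0=G0&G2=0&0=0 G1=(1+0>=1)=1 G2=G0&G2=0&0=0 G3=0(const) G4=(0+0>=1)=0 -> 01000
Step 3: G0=G0&G2=0&0=0 G1=(0+0>=1)=0 G2=G0&G2=0&0=0 G3=0(const) G4=(0+0>=1)=0 -> 00000

00000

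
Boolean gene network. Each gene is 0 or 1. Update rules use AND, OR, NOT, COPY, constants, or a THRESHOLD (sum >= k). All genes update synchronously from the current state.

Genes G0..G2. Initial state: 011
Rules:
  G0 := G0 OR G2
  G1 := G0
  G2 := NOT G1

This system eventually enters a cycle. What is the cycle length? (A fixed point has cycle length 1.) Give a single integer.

Step 0: 011
Step 1: G0=G0|G2=0|1=1 G1=G0=0 G2=NOT G1=NOT 1=0 -> 100
Step 2: G0=G0|G2=1|0=1 G1=G0=1 G2=NOT G1=NOT 0=1 -> 111
Step 3: G0=G0|G2=1|1=1 G1=G0=1 G2=NOT G1=NOT 1=0 -> 110
Step 4: G0=G0|G2=1|0=1 G1=G0=1 G2=NOT G1=NOT 1=0 -> 110
State from step 4 equals state from step 3 -> cycle length 1

Answer: 1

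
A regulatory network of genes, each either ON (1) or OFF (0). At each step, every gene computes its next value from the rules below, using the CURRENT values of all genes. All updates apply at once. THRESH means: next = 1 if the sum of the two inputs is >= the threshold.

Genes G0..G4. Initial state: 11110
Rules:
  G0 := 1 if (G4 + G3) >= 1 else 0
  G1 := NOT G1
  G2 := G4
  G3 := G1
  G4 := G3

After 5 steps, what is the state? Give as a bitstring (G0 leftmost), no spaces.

Step 1: G0=(0+1>=1)=1 G1=NOT G1=NOT 1=0 G2=G4=0 G3=G1=1 G4=G3=1 -> 10011
Step 2: G0=(1+1>=1)=1 G1=NOT G1=NOT 0=1 G2=G4=1 G3=G1=0 G4=G3=1 -> 11101
Step 3: G0=(1+0>=1)=1 G1=NOT G1=NOT 1=0 G2=G4=1 G3=G1=1 G4=G3=0 -> 10110
Step 4: G0=(0+1>=1)=1 G1=NOT G1=NOT 0=1 G2=G4=0 G3=G1=0 G4=G3=1 -> 11001
Step 5: G0=(1+0>=1)=1 G1=NOT G1=NOT 1=0 G2=G4=1 G3=G1=1 G4=G3=0 -> 10110

10110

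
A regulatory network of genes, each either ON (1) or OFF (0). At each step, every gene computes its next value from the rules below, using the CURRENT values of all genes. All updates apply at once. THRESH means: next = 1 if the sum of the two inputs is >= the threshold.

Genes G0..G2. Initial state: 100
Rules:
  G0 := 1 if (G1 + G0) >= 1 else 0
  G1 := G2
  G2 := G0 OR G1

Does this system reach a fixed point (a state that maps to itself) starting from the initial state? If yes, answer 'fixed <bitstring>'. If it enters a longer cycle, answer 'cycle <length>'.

Answer: fixed 111

Derivation:
Step 0: 100
Step 1: G0=(0+1>=1)=1 G1=G2=0 G2=G0|G1=1|0=1 -> 101
Step 2: G0=(0+1>=1)=1 G1=G2=1 G2=G0|G1=1|0=1 -> 111
Step 3: G0=(1+1>=1)=1 G1=G2=1 G2=G0|G1=1|1=1 -> 111
Fixed point reached at step 2: 111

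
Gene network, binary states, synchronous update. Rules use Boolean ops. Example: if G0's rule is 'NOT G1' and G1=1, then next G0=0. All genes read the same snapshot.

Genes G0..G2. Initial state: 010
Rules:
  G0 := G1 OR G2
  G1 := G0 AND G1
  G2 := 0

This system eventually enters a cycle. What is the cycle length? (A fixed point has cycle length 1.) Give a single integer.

Answer: 1

Derivation:
Step 0: 010
Step 1: G0=G1|G2=1|0=1 G1=G0&G1=0&1=0 G2=0(const) -> 100
Step 2: G0=G1|G2=0|0=0 G1=G0&G1=1&0=0 G2=0(const) -> 000
Step 3: G0=G1|G2=0|0=0 G1=G0&G1=0&0=0 G2=0(const) -> 000
State from step 3 equals state from step 2 -> cycle length 1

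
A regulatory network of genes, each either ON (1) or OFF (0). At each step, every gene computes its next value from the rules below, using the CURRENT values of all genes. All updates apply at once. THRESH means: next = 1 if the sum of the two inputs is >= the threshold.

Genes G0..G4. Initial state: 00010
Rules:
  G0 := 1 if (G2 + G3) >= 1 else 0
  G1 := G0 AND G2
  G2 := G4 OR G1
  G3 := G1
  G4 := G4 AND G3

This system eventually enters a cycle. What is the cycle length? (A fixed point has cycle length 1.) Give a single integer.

Step 0: 00010
Step 1: G0=(0+1>=1)=1 G1=G0&G2=0&0=0 G2=G4|G1=0|0=0 G3=G1=0 G4=G4&G3=0&1=0 -> 10000
Step 2: G0=(0+0>=1)=0 G1=G0&G2=1&0=0 G2=G4|G1=0|0=0 G3=G1=0 G4=G4&G3=0&0=0 -> 00000
Step 3: G0=(0+0>=1)=0 G1=G0&G2=0&0=0 G2=G4|G1=0|0=0 G3=G1=0 G4=G4&G3=0&0=0 -> 00000
State from step 3 equals state from step 2 -> cycle length 1

Answer: 1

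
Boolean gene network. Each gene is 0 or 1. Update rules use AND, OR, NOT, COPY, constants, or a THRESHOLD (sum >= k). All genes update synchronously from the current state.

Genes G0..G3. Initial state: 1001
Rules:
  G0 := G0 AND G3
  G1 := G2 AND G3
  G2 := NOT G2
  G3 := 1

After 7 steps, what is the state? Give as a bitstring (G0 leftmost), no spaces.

Step 1: G0=G0&G3=1&1=1 G1=G2&G3=0&1=0 G2=NOT G2=NOT 0=1 G3=1(const) -> 1011
Step 2: G0=G0&G3=1&1=1 G1=G2&G3=1&1=1 G2=NOT G2=NOT 1=0 G3=1(const) -> 1101
Step 3: G0=G0&G3=1&1=1 G1=G2&G3=0&1=0 G2=NOT G2=NOT 0=1 G3=1(const) -> 1011
Step 4: G0=G0&G3=1&1=1 G1=G2&G3=1&1=1 G2=NOT G2=NOT 1=0 G3=1(const) -> 1101
Step 5: G0=G0&G3=1&1=1 G1=G2&G3=0&1=0 G2=NOT G2=NOT 0=1 G3=1(const) -> 1011
Step 6: G0=G0&G3=1&1=1 G1=G2&G3=1&1=1 G2=NOT G2=NOT 1=0 G3=1(const) -> 1101
Step 7: G0=G0&G3=1&1=1 G1=G2&G3=0&1=0 G2=NOT G2=NOT 0=1 G3=1(const) -> 1011

1011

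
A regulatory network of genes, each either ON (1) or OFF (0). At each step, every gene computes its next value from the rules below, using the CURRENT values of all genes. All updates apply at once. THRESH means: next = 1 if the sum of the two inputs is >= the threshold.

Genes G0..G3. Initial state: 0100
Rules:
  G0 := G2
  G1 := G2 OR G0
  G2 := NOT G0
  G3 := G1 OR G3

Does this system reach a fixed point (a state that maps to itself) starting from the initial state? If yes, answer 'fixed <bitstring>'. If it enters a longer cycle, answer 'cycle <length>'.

Answer: cycle 4

Derivation:
Step 0: 0100
Step 1: G0=G2=0 G1=G2|G0=0|0=0 G2=NOT G0=NOT 0=1 G3=G1|G3=1|0=1 -> 0011
Step 2: G0=G2=1 G1=G2|G0=1|0=1 G2=NOT G0=NOT 0=1 G3=G1|G3=0|1=1 -> 1111
Step 3: G0=G2=1 G1=G2|G0=1|1=1 G2=NOT G0=NOT 1=0 G3=G1|G3=1|1=1 -> 1101
Step 4: G0=G2=0 G1=G2|G0=0|1=1 G2=NOT G0=NOT 1=0 G3=G1|G3=1|1=1 -> 0101
Step 5: G0=G2=0 G1=G2|G0=0|0=0 G2=NOT G0=NOT 0=1 G3=G1|G3=1|1=1 -> 0011
Cycle of length 4 starting at step 1 -> no fixed point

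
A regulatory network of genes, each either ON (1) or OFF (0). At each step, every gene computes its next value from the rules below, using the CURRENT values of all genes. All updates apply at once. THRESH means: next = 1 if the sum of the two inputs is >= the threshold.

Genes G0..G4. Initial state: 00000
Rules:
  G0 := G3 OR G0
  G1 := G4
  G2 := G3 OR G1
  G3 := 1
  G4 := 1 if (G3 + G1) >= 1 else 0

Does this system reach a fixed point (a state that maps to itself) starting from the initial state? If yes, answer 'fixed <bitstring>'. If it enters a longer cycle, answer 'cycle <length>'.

Step 0: 00000
Step 1: G0=G3|G0=0|0=0 G1=G4=0 G2=G3|G1=0|0=0 G3=1(const) G4=(0+0>=1)=0 -> 00010
Step 2: G0=G3|G0=1|0=1 G1=G4=0 G2=G3|G1=1|0=1 G3=1(const) G4=(1+0>=1)=1 -> 10111
Step 3: G0=G3|G0=1|1=1 G1=G4=1 G2=G3|G1=1|0=1 G3=1(const) G4=(1+0>=1)=1 -> 11111
Step 4: G0=G3|G0=1|1=1 G1=G4=1 G2=G3|G1=1|1=1 G3=1(const) G4=(1+1>=1)=1 -> 11111
Fixed point reached at step 3: 11111

Answer: fixed 11111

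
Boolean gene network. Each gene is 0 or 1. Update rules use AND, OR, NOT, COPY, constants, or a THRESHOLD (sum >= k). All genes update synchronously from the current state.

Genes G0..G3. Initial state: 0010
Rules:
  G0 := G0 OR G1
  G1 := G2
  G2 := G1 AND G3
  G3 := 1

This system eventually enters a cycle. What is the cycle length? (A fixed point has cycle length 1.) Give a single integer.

Step 0: 0010
Step 1: G0=G0|G1=0|0=0 G1=G2=1 G2=G1&G3=0&0=0 G3=1(const) -> 0101
Step 2: G0=G0|G1=0|1=1 G1=G2=0 G2=G1&G3=1&1=1 G3=1(const) -> 1011
Step 3: G0=G0|G1=1|0=1 G1=G2=1 G2=G1&G3=0&1=0 G3=1(const) -> 1101
Step 4: G0=G0|G1=1|1=1 G1=G2=0 G2=G1&G3=1&1=1 G3=1(const) -> 1011
State from step 4 equals state from step 2 -> cycle length 2

Answer: 2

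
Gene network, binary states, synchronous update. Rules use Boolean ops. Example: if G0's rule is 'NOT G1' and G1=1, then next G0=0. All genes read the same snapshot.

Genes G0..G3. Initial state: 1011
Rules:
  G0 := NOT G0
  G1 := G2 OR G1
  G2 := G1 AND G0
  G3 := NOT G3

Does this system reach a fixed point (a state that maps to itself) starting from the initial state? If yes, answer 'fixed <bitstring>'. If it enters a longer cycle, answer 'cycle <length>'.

Step 0: 1011
Step 1: G0=NOT G0=NOT 1=0 G1=G2|G1=1|0=1 G2=G1&G0=0&1=0 G3=NOT G3=NOT 1=0 -> 0100
Step 2: G0=NOT G0=NOT 0=1 G1=G2|G1=0|1=1 G2=G1&G0=1&0=0 G3=NOT G3=NOT 0=1 -> 1101
Step 3: G0=NOT G0=NOT 1=0 G1=G2|G1=0|1=1 G2=G1&G0=1&1=1 G3=NOT G3=NOT 1=0 -> 0110
Step 4: G0=NOT G0=NOT 0=1 G1=G2|G1=1|1=1 G2=G1&G0=1&0=0 G3=NOT G3=NOT 0=1 -> 1101
Cycle of length 2 starting at step 2 -> no fixed point

Answer: cycle 2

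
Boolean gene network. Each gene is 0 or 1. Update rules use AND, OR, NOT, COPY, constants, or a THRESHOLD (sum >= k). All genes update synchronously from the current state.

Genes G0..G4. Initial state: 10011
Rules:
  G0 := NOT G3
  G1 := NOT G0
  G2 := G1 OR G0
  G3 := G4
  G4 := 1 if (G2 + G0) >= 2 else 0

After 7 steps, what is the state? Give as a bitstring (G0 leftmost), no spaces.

Step 1: G0=NOT G3=NOT 1=0 G1=NOT G0=NOT 1=0 G2=G1|G0=0|1=1 G3=G4=1 G4=(0+1>=2)=0 -> 00110
Step 2: G0=NOT G3=NOT 1=0 G1=NOT G0=NOT 0=1 G2=G1|G0=0|0=0 G3=G4=0 G4=(1+0>=2)=0 -> 01000
Step 3: G0=NOT G3=NOT 0=1 G1=NOT G0=NOT 0=1 G2=G1|G0=1|0=1 G3=G4=0 G4=(0+0>=2)=0 -> 11100
Step 4: G0=NOT G3=NOT 0=1 G1=NOT G0=NOT 1=0 G2=G1|G0=1|1=1 G3=G4=0 G4=(1+1>=2)=1 -> 10101
Step 5: G0=NOT G3=NOT 0=1 G1=NOT G0=NOT 1=0 G2=G1|G0=0|1=1 G3=G4=1 G4=(1+1>=2)=1 -> 10111
Step 6: G0=NOT G3=NOT 1=0 G1=NOT G0=NOT 1=0 G2=G1|G0=0|1=1 G3=G4=1 G4=(1+1>=2)=1 -> 00111
Step 7: G0=NOT G3=NOT 1=0 G1=NOT G0=NOT 0=1 G2=G1|G0=0|0=0 G3=G4=1 G4=(1+0>=2)=0 -> 01010

01010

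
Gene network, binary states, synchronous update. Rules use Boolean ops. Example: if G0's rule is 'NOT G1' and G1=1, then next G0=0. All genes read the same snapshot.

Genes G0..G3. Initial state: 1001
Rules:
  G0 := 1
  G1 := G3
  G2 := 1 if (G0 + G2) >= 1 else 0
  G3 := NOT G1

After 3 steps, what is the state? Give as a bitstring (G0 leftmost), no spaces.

Step 1: G0=1(const) G1=G3=1 G2=(1+0>=1)=1 G3=NOT G1=NOT 0=1 -> 1111
Step 2: G0=1(const) G1=G3=1 G2=(1+1>=1)=1 G3=NOT G1=NOT 1=0 -> 1110
Step 3: G0=1(const) G1=G3=0 G2=(1+1>=1)=1 G3=NOT G1=NOT 1=0 -> 1010

1010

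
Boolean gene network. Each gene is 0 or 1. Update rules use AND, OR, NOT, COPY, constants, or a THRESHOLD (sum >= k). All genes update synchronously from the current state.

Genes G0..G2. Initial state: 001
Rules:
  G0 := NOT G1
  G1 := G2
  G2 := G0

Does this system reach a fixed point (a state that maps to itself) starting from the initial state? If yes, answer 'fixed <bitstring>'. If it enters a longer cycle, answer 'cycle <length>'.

Answer: cycle 2

Derivation:
Step 0: 001
Step 1: G0=NOT G1=NOT 0=1 G1=G2=1 G2=G0=0 -> 110
Step 2: G0=NOT G1=NOT 1=0 G1=G2=0 G2=G0=1 -> 001
Cycle of length 2 starting at step 0 -> no fixed point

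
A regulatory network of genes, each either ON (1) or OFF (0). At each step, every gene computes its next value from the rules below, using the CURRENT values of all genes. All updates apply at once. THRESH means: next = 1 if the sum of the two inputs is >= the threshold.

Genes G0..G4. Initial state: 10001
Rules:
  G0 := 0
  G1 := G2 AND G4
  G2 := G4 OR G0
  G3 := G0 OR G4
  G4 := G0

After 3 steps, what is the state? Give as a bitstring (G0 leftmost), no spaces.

Step 1: G0=0(const) G1=G2&G4=0&1=0 G2=G4|G0=1|1=1 G3=G0|G4=1|1=1 G4=G0=1 -> 00111
Step 2: G0=0(const) G1=G2&G4=1&1=1 G2=G4|G0=1|0=1 G3=G0|G4=0|1=1 G4=G0=0 -> 01110
Step 3: G0=0(const) G1=G2&G4=1&0=0 G2=G4|G0=0|0=0 G3=G0|G4=0|0=0 G4=G0=0 -> 00000

00000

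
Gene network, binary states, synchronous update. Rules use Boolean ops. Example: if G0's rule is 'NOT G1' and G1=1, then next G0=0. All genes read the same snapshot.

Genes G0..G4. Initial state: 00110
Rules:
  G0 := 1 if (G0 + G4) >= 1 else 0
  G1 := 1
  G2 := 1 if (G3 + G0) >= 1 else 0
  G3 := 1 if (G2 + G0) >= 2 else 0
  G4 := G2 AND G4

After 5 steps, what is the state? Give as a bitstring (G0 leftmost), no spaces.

Step 1: G0=(0+0>=1)=0 G1=1(const) G2=(1+0>=1)=1 G3=(1+0>=2)=0 G4=G2&G4=1&0=0 -> 01100
Step 2: G0=(0+0>=1)=0 G1=1(const) G2=(0+0>=1)=0 G3=(1+0>=2)=0 G4=G2&G4=1&0=0 -> 01000
Step 3: G0=(0+0>=1)=0 G1=1(const) G2=(0+0>=1)=0 G3=(0+0>=2)=0 G4=G2&G4=0&0=0 -> 01000
Step 4: G0=(0+0>=1)=0 G1=1(const) G2=(0+0>=1)=0 G3=(0+0>=2)=0 G4=G2&G4=0&0=0 -> 01000
Step 5: G0=(0+0>=1)=0 G1=1(const) G2=(0+0>=1)=0 G3=(0+0>=2)=0 G4=G2&G4=0&0=0 -> 01000

01000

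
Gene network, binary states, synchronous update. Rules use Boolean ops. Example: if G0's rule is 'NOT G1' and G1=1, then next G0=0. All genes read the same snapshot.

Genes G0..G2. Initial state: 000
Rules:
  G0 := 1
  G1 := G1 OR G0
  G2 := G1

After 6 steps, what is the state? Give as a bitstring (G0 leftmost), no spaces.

Step 1: G0=1(const) G1=G1|G0=0|0=0 G2=G1=0 -> 100
Step 2: G0=1(const) G1=G1|G0=0|1=1 G2=G1=0 -> 110
Step 3: G0=1(const) G1=G1|G0=1|1=1 G2=G1=1 -> 111
Step 4: G0=1(const) G1=G1|G0=1|1=1 G2=G1=1 -> 111
Step 5: G0=1(const) G1=G1|G0=1|1=1 G2=G1=1 -> 111
Step 6: G0=1(const) G1=G1|G0=1|1=1 G2=G1=1 -> 111

111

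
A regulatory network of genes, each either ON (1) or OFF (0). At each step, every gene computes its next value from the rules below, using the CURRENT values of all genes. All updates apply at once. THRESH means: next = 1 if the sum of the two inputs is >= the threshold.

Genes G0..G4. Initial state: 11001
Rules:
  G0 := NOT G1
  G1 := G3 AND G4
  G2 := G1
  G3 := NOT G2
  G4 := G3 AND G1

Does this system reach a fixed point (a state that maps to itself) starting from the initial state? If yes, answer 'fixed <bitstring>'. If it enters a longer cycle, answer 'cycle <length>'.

Step 0: 11001
Step 1: G0=NOT G1=NOT 1=0 G1=G3&G4=0&1=0 G2=G1=1 G3=NOT G2=NOT 0=1 G4=G3&G1=0&1=0 -> 00110
Step 2: G0=NOT G1=NOT 0=1 G1=G3&G4=1&0=0 G2=G1=0 G3=NOT G2=NOT 1=0 G4=G3&G1=1&0=0 -> 10000
Step 3: G0=NOT G1=NOT 0=1 G1=G3&G4=0&0=0 G2=G1=0 G3=NOT G2=NOT 0=1 G4=G3&G1=0&0=0 -> 10010
Step 4: G0=NOT G1=NOT 0=1 G1=G3&G4=1&0=0 G2=G1=0 G3=NOT G2=NOT 0=1 G4=G3&G1=1&0=0 -> 10010
Fixed point reached at step 3: 10010

Answer: fixed 10010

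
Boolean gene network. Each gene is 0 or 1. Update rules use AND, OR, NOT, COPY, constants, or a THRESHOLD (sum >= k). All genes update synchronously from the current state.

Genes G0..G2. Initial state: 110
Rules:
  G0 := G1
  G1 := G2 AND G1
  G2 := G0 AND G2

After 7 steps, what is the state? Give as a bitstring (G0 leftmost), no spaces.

Step 1: G0=G1=1 G1=G2&G1=0&1=0 G2=G0&G2=1&0=0 -> 100
Step 2: G0=G1=0 G1=G2&G1=0&0=0 G2=G0&G2=1&0=0 -> 000
Step 3: G0=G1=0 G1=G2&G1=0&0=0 G2=G0&G2=0&0=0 -> 000
Step 4: G0=G1=0 G1=G2&G1=0&0=0 G2=G0&G2=0&0=0 -> 000
Step 5: G0=G1=0 G1=G2&G1=0&0=0 G2=G0&G2=0&0=0 -> 000
Step 6: G0=G1=0 G1=G2&G1=0&0=0 G2=G0&G2=0&0=0 -> 000
Step 7: G0=G1=0 G1=G2&G1=0&0=0 G2=G0&G2=0&0=0 -> 000

000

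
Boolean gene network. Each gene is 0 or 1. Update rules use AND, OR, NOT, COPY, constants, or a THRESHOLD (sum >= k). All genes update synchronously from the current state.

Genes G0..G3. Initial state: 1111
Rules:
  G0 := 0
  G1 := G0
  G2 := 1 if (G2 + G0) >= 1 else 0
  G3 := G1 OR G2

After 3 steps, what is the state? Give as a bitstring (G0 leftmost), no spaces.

Step 1: G0=0(const) G1=G0=1 G2=(1+1>=1)=1 G3=G1|G2=1|1=1 -> 0111
Step 2: G0=0(const) G1=G0=0 G2=(1+0>=1)=1 G3=G1|G2=1|1=1 -> 0011
Step 3: G0=0(const) G1=G0=0 G2=(1+0>=1)=1 G3=G1|G2=0|1=1 -> 0011

0011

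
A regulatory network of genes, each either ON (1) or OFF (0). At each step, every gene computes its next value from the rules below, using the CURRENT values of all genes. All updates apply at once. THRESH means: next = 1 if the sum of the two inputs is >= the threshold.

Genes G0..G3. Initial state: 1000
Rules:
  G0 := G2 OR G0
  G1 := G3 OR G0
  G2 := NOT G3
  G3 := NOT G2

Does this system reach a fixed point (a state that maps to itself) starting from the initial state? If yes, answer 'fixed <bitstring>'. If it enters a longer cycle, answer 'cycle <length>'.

Answer: cycle 2

Derivation:
Step 0: 1000
Step 1: G0=G2|G0=0|1=1 G1=G3|G0=0|1=1 G2=NOT G3=NOT 0=1 G3=NOT G2=NOT 0=1 -> 1111
Step 2: G0=G2|G0=1|1=1 G1=G3|G0=1|1=1 G2=NOT G3=NOT 1=0 G3=NOT G2=NOT 1=0 -> 1100
Step 3: G0=G2|G0=0|1=1 G1=G3|G0=0|1=1 G2=NOT G3=NOT 0=1 G3=NOT G2=NOT 0=1 -> 1111
Cycle of length 2 starting at step 1 -> no fixed point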